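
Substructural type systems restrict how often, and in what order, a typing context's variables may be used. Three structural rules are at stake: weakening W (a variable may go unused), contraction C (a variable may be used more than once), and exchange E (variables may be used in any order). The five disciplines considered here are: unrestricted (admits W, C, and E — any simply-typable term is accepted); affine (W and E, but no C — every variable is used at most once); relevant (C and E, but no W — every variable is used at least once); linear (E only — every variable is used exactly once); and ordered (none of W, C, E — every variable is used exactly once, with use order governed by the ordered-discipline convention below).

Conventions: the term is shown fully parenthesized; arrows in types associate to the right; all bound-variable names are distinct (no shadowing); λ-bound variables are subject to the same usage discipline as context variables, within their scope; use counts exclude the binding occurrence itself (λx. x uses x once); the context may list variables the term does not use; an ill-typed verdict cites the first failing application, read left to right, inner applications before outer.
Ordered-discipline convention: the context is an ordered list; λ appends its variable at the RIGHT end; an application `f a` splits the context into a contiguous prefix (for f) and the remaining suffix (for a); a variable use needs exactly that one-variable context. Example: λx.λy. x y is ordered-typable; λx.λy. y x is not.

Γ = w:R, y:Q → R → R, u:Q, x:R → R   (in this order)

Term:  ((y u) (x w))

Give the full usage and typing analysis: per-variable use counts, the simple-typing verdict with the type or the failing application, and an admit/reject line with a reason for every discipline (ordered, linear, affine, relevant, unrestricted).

use counts: w ×1, y ×1, u ×1, x ×1
left-to-right use order: y, u, x, w
typing: ✓ — R
ordered ✗ (needs exchange: uses follow y, u, x, w)
linear ✓ (single use per variable (w, y, u, x))
affine ✓ (none of w, y, u, x used more than once)
relevant ✓ (w, y, u, x: all used, weakening unneeded)
unrestricted ✓ (type-checks (R) and nothing is barred)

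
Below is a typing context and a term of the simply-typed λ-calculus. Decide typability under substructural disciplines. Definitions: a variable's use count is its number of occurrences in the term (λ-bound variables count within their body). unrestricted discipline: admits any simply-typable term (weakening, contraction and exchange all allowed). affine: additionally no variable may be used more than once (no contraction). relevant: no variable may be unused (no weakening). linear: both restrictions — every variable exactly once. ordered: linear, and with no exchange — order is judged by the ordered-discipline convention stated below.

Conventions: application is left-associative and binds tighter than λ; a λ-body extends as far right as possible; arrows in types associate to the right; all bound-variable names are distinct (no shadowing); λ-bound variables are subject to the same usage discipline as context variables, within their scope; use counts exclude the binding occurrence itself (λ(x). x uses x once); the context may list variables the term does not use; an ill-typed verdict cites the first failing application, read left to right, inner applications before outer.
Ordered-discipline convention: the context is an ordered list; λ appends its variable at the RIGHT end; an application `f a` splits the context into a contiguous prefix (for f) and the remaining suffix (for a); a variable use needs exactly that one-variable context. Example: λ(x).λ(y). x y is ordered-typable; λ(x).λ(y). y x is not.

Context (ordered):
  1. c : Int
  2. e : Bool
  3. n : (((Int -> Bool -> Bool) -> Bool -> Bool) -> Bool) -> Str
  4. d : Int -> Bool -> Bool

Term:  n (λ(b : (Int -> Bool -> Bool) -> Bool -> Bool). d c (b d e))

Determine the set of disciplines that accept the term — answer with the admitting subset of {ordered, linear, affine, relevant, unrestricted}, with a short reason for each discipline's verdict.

admitted in: relevant, unrestricted
variable uses: c ×1; e ×1; n ×1; d ×2; b (λ-bound) ×1
use order (left to right): n, d, c, b, d, e
typing: ✓ — Str
ordered ✗ (repeated use of d ×2)
linear ✗ (repeated use of d ×2)
affine ✗ (repeated use of d ×2)
relevant ✓ (every one of c, e, n, d, b appears)
unrestricted ✓ (typability at Str is all that's needed)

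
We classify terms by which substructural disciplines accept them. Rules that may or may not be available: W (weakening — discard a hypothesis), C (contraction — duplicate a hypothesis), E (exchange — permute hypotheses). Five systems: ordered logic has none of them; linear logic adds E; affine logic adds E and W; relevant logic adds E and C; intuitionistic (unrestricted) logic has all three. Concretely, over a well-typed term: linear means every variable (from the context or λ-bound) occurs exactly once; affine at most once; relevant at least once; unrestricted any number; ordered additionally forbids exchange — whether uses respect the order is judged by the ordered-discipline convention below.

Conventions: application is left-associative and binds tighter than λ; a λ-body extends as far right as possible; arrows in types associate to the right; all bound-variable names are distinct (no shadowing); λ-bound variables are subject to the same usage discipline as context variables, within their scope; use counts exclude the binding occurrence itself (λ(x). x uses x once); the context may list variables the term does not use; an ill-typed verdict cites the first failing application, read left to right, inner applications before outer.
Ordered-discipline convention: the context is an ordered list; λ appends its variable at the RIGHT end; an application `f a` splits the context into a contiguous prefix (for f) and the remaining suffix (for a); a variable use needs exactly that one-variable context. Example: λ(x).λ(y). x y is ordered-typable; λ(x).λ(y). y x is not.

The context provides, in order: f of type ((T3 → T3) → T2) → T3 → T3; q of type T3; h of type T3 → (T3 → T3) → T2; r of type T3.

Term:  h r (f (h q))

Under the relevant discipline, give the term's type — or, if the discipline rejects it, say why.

term : T2
counts: f: 1, q: 1, h: 2, r: 1
left-to-right use order: h, r, f, h, q
typing: the term checks, with type T2
across the five disciplines: ordered ✗, linear ✗, affine ✗, relevant ✓, unrestricted ✓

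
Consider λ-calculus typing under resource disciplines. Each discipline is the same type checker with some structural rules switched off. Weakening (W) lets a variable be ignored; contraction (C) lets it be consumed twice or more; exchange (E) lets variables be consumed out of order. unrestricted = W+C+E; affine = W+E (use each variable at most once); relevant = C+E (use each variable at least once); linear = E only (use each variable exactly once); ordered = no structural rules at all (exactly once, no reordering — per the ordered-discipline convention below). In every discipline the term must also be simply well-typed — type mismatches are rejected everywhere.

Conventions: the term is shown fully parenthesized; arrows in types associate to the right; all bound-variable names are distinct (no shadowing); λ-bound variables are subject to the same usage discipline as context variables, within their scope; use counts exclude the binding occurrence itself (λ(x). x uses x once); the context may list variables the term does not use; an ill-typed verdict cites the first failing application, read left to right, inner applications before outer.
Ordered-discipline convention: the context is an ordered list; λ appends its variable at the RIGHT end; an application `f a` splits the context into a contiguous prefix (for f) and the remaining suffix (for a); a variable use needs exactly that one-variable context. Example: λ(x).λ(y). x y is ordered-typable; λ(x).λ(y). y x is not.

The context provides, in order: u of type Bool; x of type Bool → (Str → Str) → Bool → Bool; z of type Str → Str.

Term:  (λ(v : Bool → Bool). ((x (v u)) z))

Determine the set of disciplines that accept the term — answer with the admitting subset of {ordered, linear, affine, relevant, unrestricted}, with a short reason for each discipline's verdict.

admitting disciplines: linear, affine, relevant, unrestricted
counts: u: 1; x: 1; z: 1; v [bound]: 1
left-to-right use order: x, v, u, z
typing: the term checks, with type (Bool → Bool) → Bool → Bool
ordered ✗ (no contiguous prefix/suffix split fits x, v, u, z)
linear ✓ (each of u, x, z, v used exactly once)
affine ✓ (at most one use each (u, x, z, v))
relevant ✓ (u, x, z, v: all used, weakening unneeded)
unrestricted ✓ (typability at (Bool → Bool) → Bool → Bool is all that's needed)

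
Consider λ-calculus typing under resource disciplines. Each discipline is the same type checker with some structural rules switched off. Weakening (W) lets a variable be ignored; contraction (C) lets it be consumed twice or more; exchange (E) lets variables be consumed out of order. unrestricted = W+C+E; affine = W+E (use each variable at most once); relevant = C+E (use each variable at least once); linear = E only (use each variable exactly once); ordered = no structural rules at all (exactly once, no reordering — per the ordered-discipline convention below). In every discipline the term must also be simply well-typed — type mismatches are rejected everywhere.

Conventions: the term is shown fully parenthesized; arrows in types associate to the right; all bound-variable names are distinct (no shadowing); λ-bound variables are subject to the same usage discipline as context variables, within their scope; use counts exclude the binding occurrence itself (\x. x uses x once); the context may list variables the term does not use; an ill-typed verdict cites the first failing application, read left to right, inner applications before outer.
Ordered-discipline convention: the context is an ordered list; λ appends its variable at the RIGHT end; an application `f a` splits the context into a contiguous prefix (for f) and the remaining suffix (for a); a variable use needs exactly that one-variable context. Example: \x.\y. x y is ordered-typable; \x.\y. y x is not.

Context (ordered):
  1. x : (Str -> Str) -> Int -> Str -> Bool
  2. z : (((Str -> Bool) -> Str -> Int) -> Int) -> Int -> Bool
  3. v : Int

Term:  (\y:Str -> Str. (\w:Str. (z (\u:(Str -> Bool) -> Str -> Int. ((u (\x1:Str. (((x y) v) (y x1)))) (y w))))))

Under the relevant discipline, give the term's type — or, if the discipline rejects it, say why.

term : (Str -> Str) -> Str -> Int -> Bool
use counts: x: 1×; z: 1×; v: 1×; y (λ-bound): 3×; w (λ-bound): 1×; u (λ-bound): 1×; x1 (λ-bound): 1×
uses in reading order: z, u, x, y, v, y, x1, y, w
typing: ✓ — (Str -> Str) -> Str -> Int -> Bool
summary: ordered ✗, linear ✗, affine ✗, relevant ✓, unrestricted ✓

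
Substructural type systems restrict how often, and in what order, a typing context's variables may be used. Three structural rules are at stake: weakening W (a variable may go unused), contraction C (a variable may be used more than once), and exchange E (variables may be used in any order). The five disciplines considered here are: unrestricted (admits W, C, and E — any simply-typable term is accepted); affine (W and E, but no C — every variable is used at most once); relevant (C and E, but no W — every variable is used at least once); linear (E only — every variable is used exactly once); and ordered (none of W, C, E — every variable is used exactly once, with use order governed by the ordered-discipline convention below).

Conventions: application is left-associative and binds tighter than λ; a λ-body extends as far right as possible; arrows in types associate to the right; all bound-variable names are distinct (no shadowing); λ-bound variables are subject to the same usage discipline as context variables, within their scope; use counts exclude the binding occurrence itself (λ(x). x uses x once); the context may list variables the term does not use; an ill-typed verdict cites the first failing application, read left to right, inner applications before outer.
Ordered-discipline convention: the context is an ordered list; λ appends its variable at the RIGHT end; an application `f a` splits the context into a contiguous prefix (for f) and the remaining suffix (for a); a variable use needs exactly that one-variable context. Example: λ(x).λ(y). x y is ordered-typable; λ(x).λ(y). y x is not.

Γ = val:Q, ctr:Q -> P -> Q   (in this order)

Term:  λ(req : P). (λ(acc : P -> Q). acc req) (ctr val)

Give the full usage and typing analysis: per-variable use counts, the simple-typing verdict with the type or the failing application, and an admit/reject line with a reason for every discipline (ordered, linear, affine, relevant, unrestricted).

usage: val=1, ctr=1, req [bound]=1, acc [bound]=1
use order (left to right): acc, req, ctr, val
typing: well-typed at P -> Q
ordered ✗ (no ordered split (uses run acc, req, ctr, val))
linear ✓ (each of val, ctr, req, acc used exactly once)
affine ✓ (no duplicate uses among val, ctr, req, acc)
relevant ✓ (val, ctr, req, acc: all used, weakening unneeded)
unrestricted ✓ (well-typed at P -> Q; no restrictions here)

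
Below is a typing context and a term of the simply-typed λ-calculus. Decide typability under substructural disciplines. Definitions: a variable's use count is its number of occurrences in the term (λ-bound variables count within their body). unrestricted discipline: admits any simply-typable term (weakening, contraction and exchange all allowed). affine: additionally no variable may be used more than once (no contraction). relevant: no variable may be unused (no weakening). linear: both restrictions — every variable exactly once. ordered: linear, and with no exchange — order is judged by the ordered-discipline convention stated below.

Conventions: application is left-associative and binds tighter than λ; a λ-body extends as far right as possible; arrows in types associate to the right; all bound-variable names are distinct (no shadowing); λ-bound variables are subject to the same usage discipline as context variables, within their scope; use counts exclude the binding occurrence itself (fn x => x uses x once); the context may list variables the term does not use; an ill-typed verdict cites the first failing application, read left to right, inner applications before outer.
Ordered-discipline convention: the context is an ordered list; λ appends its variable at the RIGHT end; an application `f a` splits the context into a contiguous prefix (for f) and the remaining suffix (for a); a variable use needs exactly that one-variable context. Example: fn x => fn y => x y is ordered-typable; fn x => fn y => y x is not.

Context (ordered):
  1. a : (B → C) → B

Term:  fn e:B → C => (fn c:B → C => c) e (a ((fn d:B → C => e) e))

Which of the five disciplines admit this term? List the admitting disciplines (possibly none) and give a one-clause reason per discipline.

admitted in: unrestricted
variable uses: a: 1; e (bound): 3; c (bound): 1; d (bound): 0
order of uses: c, e, a, e, e
typing: the term checks, with type (B → C) → C
ordered: ✗, uses contraction: e ×3; d left unused
linear: ✗, uses contraction: e ×3; d left unused
affine: ✗, uses contraction: e ×3
relevant: ✗, d left unused
unrestricted: ✓, well-typed at (B → C) → C; no restrictions here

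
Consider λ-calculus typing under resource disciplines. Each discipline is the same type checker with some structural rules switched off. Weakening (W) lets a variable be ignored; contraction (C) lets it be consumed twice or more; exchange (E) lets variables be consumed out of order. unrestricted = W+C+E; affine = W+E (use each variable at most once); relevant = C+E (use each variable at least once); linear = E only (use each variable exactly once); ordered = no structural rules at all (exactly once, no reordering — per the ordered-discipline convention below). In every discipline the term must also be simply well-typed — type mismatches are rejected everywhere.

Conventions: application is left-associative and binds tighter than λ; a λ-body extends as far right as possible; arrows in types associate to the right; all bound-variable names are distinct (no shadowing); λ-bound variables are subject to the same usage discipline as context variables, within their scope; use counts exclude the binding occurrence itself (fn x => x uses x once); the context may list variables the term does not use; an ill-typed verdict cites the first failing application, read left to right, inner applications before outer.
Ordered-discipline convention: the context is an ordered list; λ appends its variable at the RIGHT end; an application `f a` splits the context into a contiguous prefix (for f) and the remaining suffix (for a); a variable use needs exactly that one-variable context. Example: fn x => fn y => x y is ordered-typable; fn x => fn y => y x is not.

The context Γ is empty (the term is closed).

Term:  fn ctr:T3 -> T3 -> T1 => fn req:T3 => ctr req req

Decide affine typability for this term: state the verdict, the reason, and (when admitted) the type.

no — req ×2 used more than once (contraction)
use counts: ctr (bound)=1; req (bound)=2
left-to-right use order: ctr, req, req
typing: well-typed — term : (T3 -> T3 -> T1) -> T3 -> T1
summary: ordered ✗ | linear ✗ | affine ✗ | relevant ✓ | unrestricted ✓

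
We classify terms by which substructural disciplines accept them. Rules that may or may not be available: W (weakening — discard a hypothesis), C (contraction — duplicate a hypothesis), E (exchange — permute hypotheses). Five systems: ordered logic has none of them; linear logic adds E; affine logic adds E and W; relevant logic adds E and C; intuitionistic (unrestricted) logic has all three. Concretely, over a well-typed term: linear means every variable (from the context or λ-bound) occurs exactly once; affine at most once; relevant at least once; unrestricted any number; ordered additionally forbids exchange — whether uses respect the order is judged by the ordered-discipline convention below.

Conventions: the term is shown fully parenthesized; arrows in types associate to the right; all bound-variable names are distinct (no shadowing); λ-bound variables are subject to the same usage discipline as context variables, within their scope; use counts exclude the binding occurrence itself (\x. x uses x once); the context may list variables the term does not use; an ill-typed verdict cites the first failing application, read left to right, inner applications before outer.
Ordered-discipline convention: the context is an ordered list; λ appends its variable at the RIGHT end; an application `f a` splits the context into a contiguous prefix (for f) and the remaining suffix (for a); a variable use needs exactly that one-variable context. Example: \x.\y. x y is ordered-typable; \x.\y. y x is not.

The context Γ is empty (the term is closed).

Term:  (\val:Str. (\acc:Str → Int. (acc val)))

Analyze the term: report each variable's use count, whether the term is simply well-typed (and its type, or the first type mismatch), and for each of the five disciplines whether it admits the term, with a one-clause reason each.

counts: val (bound): 1, acc (bound): 1
uses in reading order: acc, val
typing: ✓ — Str → (Str → Int) → Int
ordered: ✗ — use order acc, val needs exchange
linear: ✓ — each of val, acc used exactly once
affine: ✓ — val, acc: no repeats, contraction unneeded
relevant: ✓ — at least one use each (val, acc)
unrestricted: ✓ — well-typed at Str → (Str → Int) → Int; no restrictions here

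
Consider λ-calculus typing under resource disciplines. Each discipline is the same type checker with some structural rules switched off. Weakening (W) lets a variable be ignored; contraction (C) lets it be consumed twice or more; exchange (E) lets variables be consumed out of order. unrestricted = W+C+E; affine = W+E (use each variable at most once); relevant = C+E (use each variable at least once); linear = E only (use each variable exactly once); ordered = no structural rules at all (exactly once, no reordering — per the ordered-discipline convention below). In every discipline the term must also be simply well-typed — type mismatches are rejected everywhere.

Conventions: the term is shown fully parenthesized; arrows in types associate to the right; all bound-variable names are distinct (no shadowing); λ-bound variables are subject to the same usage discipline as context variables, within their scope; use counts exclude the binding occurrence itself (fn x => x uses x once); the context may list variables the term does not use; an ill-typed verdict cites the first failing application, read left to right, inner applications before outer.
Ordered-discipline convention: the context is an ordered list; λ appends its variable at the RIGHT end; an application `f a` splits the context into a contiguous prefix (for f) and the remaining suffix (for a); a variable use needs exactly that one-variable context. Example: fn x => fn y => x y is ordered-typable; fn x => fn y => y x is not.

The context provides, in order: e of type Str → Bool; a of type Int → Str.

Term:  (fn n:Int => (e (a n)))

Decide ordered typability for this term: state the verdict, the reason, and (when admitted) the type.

yes — e, a, n: once each, no exchange needed; term : Int → Bool
variable uses: e=1; a=1; n (bound)=1
use order (left to right): e, a, n
typing: well-typed at Int → Bool
all disciplines: ordered ✓; linear ✓; affine ✓; relevant ✓; unrestricted ✓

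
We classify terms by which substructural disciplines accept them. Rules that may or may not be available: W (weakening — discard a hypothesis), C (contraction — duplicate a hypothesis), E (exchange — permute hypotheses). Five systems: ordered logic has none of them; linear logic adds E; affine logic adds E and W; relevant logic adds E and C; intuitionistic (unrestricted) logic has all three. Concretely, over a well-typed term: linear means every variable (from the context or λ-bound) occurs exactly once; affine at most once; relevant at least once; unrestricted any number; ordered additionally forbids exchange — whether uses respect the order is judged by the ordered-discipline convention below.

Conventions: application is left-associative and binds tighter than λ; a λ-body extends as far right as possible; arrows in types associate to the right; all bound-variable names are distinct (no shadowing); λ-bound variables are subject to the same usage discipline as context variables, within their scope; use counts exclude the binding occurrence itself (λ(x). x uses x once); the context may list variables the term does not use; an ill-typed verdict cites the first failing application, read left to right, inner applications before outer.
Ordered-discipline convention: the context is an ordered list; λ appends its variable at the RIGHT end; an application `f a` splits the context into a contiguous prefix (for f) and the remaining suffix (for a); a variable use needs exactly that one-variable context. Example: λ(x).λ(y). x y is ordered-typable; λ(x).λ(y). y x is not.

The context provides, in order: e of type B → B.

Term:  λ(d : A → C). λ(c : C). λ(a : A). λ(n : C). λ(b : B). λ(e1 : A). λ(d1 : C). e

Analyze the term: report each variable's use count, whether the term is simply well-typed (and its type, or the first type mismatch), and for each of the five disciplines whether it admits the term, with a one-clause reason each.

counts: e: 1, d [bound]: 0, c [bound]: 0, a [bound]: 0, n [bound]: 0, b [bound]: 0, e1 [bound]: 0, d1 [bound]: 0
uses in reading order: e
typing: well-typed — term : (A → C) → C → A → C → B → A → C → B → B
ordered: ✗ — unused: d, c, a, n, b, e1, d1 — weakening required
linear: ✗ — unused: d, c, a, n, b, e1, d1 — weakening required
affine: ✓ — e, d, c, a, n, b, e1, d1: no repeats, contraction unneeded
relevant: ✗ — unused: d, c, a, n, b, e1, d1 — weakening required
unrestricted: ✓ — well-typed at (A → C) → C → A → C → B → A → C → B → B; no restrictions here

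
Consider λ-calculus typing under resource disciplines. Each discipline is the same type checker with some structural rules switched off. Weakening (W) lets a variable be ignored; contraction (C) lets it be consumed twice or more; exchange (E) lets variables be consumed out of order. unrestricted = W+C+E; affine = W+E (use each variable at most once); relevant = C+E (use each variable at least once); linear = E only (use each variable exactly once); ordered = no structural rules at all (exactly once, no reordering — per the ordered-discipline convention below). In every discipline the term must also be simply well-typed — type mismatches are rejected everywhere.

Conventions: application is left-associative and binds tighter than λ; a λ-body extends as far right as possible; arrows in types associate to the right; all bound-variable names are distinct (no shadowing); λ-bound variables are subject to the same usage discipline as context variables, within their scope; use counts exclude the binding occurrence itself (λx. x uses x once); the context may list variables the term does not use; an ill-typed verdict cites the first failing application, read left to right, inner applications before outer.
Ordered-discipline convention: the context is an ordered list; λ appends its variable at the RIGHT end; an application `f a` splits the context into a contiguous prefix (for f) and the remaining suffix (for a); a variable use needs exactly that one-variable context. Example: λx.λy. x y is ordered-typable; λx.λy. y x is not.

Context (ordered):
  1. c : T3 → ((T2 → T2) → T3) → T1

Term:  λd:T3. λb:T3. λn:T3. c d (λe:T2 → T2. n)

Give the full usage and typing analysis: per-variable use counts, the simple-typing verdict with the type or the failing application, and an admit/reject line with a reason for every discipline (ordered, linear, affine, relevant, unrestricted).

variable uses: c: 1×, d (bound): 1×, b (bound): 0×, n (bound): 1×, e (bound): 0×
left-to-right use order: c, d, n
typing: the term checks, with type T3 → T3 → T3 → T1
ordered: ✗ — b, e left unused
linear: ✗ — b, e left unused
affine: ✓ — c, d, b, n, e: no repeats, contraction unneeded
relevant: ✗ — b, e left unused
unrestricted: ✓ — type-checks (T3 → T3 → T3 → T1) and nothing is barred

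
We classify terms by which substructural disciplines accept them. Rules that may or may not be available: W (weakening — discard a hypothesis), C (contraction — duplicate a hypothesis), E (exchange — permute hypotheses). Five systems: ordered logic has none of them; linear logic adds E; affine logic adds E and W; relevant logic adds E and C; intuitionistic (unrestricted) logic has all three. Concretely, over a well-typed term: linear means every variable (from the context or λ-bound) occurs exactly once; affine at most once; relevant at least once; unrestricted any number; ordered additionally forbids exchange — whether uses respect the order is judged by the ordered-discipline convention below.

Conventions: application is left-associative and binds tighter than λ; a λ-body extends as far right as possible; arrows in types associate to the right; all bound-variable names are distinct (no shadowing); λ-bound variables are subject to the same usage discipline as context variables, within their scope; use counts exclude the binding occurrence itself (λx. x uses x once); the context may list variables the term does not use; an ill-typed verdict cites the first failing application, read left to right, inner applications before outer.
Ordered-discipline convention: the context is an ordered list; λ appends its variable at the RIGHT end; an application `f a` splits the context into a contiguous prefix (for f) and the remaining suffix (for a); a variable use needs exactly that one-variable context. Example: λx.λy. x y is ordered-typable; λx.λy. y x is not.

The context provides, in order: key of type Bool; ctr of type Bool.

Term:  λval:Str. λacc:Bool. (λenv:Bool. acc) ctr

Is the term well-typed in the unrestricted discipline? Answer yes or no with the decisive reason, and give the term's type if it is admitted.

yes — type-checks (Str → Bool → Bool) and nothing is barred; term : Str → Bool → Bool
use counts: key: 0×, ctr: 1×, val [bound]: 0×, acc [bound]: 1×, env [bound]: 0×
use order (left to right): acc, ctr
typing: ✓ — Str → Bool → Bool
across the five disciplines: ordered ✗ | linear ✗ | affine ✓ | relevant ✗ | unrestricted ✓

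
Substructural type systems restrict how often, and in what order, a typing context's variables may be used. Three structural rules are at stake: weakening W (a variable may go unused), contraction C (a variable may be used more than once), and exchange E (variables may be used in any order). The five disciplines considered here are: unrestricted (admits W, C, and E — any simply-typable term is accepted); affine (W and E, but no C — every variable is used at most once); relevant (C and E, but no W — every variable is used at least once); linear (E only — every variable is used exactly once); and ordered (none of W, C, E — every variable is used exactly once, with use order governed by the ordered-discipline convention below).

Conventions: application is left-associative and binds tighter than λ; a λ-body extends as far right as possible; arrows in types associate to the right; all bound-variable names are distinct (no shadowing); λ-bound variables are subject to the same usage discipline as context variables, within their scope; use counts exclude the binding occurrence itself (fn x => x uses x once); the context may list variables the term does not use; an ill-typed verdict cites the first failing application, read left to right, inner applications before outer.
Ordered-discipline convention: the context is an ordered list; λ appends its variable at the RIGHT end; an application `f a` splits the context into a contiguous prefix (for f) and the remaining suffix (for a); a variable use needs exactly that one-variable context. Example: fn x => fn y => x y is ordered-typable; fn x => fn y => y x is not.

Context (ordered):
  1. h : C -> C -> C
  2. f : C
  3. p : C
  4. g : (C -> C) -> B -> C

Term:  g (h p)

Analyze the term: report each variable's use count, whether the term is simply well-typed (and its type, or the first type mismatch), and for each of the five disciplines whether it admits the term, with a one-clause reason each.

counts: h: 1×; f: 0×; p: 1×; g: 1×
uses in reading order: g, h, p
typing: ✓ — B -> C
ordered: ✗ — f left unused
linear: ✗ — f left unused
affine: ✓ — h, f, p, g: no repeats, contraction unneeded
relevant: ✗ — f left unused
unrestricted: ✓ — simply typable at B -> C; W, C, E all held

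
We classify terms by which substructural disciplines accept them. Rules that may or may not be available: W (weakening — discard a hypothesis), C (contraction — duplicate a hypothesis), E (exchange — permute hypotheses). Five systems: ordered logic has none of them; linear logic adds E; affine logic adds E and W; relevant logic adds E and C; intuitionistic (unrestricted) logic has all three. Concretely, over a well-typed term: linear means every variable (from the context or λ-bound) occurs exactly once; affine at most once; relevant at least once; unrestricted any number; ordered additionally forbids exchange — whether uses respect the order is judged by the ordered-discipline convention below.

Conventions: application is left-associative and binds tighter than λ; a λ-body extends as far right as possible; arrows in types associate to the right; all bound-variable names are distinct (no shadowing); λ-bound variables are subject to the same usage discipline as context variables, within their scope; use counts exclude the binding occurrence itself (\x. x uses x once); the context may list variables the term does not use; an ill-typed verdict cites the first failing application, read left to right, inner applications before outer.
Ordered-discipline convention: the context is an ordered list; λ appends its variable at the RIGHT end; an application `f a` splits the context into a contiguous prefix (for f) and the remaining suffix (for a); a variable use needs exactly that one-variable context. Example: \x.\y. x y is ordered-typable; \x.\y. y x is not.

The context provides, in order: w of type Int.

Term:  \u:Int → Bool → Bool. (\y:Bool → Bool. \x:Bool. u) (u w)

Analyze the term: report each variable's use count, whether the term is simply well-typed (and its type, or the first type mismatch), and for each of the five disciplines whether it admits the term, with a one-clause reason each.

variable uses: w: 1×; u (λ-bound): 2×; y (λ-bound): 0×; x (λ-bound): 0×
order of uses: u, u, w
typing: ✓ — (Int → Bool → Bool) → Bool → Int → Bool → Bool
ordered: ✗ — u ×2 used more than once (contraction); y, x never used (weakening)
linear: ✗ — u ×2 used more than once (contraction); y, x never used (weakening)
affine: ✗ — u ×2 used more than once (contraction)
relevant: ✗ — y, x never used (weakening)
unrestricted: ✓ — well-typed at (Int → Bool → Bool) → Bool → Int → Bool → Bool; no restrictions here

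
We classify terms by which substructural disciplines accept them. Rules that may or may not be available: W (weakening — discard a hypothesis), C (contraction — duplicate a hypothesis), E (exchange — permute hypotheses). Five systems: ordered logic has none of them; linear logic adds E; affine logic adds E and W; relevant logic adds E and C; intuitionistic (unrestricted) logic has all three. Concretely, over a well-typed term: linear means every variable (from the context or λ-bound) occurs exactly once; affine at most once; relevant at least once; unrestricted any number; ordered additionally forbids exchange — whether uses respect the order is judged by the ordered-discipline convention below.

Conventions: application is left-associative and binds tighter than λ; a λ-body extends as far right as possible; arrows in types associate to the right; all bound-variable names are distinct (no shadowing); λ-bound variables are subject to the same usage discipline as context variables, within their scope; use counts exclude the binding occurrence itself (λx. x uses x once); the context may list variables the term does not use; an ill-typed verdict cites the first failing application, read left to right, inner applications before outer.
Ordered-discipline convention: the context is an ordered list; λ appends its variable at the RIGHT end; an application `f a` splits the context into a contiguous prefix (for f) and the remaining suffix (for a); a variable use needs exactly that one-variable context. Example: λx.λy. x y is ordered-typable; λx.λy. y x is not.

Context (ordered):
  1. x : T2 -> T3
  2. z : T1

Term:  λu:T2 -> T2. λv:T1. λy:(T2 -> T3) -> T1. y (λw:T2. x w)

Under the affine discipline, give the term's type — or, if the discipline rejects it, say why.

term : (T2 -> T2) -> T1 -> ((T2 -> T3) -> T1) -> T1
use counts: x ×1; z ×0; u (bound) ×0; v (bound) ×0; y (bound) ×1; w (bound) ×1
use order (left to right): y, x, w
typing: well-typed at (T2 -> T2) -> T1 -> ((T2 -> T3) -> T1) -> T1
all disciplines: ordered ✗; linear ✗; affine ✓; relevant ✗; unrestricted ✓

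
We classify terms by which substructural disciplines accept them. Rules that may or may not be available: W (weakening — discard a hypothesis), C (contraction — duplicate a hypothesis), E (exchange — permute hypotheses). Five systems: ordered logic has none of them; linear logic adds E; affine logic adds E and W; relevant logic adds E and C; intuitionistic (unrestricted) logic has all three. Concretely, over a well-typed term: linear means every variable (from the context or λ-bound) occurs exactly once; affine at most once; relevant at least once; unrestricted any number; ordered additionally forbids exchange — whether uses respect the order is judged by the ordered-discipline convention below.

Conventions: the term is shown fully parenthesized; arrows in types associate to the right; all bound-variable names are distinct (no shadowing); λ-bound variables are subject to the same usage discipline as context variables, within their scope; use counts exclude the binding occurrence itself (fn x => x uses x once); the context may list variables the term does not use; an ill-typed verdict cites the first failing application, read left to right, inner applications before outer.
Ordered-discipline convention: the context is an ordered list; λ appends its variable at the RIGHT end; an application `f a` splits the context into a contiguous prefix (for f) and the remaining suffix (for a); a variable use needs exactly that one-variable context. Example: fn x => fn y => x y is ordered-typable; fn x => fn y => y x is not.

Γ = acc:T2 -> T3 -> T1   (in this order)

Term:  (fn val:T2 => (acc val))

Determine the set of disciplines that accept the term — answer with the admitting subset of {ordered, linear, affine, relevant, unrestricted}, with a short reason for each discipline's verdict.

admitted in: ordered, linear, affine, relevant, unrestricted
usage: acc: 1, val (λ-bound): 1
order of uses: acc, val
typing: ✓ — T2 -> T3 -> T1
ordered: ✓, single-use (acc, val), ordered derivation ok
linear: ✓, exactly-once usage across acc, val
affine: ✓, acc, val: no repeats, contraction unneeded
relevant: ✓, at least one use each (acc, val)
unrestricted: ✓, typability at T2 -> T3 -> T1 is all that's needed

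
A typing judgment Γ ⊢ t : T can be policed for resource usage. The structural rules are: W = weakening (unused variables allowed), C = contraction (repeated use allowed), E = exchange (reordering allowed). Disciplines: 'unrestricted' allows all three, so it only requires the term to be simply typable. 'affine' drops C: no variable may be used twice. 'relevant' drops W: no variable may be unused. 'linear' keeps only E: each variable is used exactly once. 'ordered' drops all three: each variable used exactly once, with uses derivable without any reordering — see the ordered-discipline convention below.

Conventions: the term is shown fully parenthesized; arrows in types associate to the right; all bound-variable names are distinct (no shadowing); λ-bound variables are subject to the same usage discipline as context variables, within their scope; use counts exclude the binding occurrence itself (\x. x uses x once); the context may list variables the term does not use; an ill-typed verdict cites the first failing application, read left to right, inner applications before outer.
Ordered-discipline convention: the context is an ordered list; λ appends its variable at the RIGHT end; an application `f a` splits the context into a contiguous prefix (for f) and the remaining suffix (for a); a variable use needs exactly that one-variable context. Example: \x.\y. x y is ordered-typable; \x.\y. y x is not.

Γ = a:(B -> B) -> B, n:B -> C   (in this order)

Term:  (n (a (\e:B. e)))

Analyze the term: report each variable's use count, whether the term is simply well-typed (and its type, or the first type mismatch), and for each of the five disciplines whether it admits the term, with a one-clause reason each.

usage: a: 1; n: 1; e (bound): 1
left-to-right use order: n, a, e
typing: well-typed — term : C
ordered: ✗, no contiguous prefix/suffix split fits n, a, e
linear: ✓, a, n, e: one use apiece
affine: ✓, a, n, e: no repeats, contraction unneeded
relevant: ✓, none of a, n, e goes unused
unrestricted: ✓, simply typable at C; W, C, E all held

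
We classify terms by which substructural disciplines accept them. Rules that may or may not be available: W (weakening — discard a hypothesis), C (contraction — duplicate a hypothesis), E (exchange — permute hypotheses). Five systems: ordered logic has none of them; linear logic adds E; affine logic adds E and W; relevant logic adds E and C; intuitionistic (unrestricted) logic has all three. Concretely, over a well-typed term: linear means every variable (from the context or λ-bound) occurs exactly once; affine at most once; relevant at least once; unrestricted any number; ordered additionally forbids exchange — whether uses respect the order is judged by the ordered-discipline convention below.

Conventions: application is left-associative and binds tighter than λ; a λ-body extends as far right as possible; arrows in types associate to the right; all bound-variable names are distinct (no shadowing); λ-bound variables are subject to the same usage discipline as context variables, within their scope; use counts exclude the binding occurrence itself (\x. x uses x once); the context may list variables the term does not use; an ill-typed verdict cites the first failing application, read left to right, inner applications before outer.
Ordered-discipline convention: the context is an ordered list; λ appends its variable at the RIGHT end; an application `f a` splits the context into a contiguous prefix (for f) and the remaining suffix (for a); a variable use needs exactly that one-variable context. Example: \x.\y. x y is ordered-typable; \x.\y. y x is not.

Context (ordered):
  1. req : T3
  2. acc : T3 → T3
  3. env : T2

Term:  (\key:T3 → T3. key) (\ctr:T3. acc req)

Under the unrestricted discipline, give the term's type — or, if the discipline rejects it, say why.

term : T3 → T3
counts: req: 1; acc: 1; env: 0; key [bound]: 1; ctr [bound]: 0
use order (left to right): key, acc, req
typing: ✓ — T3 → T3
per-discipline verdicts: ordered ✗, linear ✗, affine ✓, relevant ✗, unrestricted ✓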